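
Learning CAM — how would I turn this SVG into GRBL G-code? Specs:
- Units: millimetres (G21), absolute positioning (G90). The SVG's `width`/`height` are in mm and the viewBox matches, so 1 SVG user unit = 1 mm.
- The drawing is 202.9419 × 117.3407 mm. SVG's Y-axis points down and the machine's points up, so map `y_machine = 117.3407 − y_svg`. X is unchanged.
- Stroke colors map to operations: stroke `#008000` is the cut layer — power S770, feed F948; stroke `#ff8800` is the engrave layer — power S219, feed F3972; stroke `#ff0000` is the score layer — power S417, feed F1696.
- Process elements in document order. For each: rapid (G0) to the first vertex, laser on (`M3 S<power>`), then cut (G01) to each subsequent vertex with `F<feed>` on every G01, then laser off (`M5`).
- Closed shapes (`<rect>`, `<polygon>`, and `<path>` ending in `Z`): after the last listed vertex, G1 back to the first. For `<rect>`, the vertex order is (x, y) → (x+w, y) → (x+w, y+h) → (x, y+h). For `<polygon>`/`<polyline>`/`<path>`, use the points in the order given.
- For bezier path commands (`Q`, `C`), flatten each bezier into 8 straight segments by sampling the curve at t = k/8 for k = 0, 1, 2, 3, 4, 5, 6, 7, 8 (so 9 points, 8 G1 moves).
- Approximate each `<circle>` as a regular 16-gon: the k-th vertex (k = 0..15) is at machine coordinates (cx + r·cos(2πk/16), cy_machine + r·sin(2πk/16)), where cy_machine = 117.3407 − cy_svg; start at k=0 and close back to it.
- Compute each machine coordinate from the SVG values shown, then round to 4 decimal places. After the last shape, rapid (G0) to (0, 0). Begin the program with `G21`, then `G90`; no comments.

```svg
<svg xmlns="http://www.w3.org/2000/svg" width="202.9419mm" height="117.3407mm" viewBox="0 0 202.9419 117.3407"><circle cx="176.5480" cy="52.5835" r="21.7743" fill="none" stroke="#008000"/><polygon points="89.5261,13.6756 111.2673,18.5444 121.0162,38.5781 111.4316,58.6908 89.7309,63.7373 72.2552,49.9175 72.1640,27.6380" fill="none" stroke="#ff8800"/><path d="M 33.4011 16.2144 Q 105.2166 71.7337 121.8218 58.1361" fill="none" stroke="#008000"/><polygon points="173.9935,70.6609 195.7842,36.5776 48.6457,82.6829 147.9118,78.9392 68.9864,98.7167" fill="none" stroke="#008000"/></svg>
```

1 u = 1 mm; y_m = 117.3407 − y.

[1] `<circle>` circle, #008000→cut S770 F948: (198.3223,64.7572) → (196.6648,73.0899) → (191.9448,80.1540) → (184.8807,84.8740) → (176.5480,86.5315) → (168.2153,84.8740) → (161.1512,80.1540) → (156.4312,73.0899) → (154.7737,64.7572) → (156.4312,56.4245) → (161.1512,49.3604) → (168.2153,44.6404) → (176.5480,42.9829) → (184.8807,44.6404) → (191.9448,49.3604) → (196.6648,56.4245) → (198.3223,64.7572) (closed)

[2] `<polygon>` regular polygon, #ff8800→engrave S219 F3972: (89.5261,103.6651) → (111.2673,98.7963) → (121.0162,78.7626) → (111.4316,58.6499) → (89.7309,53.6034) → (72.2552,67.4232) → (72.1640,89.7027) → (89.5261,103.6651) (closed)

[3] `<path>` quadratic bezier, #008000→cut S770 F948: (33.4011,101.1263) → (50.4923,88.3264) → (65.8582,77.6865) → (79.4988,69.2064) → (91.4140,62.8862) → (101.6040,58.7260) → (110.0686,56.7256) → (116.8078,56.8852) → (121.8218,59.2046)

[4] `<polygon>` closed polygon, #008000→cut S770 F948: (173.9935,46.6798) → (195.7842,80.7631) → (48.6457,34.6578) → (147.9118,38.4015) → (68.9864,18.6240) → (173.9935,46.6798) (closed)

G21
G90
G0 X198.3223 Y64.7572
M3 S770
G01 X196.6648 Y73.0899 F948
G01 X191.9448 Y80.1540 F948
G01 X184.8807 Y84.8740 F948
G01 X176.5480 Y86.5315 F948
G01 X168.2153 Y84.8740 F948
G01 X161.1512 Y80.1540 F948
G01 X156.4312 Y73.0899 F948
G01 X154.7737 Y64.7572 F948
G01 X156.4312 Y56.4245 F948
G01 X161.1512 Y49.3604 F948
G01 X168.2153 Y44.6404 F948
G01 X176.5480 Y42.9829 F948
G01 X184.8807 Y44.6404 F948
G01 X191.9448 Y49.3604 F948
G01 X196.6648 Y56.4245 F948
G01 X198.3223 Y64.7572 F948
M5
G0 X89.5261 Y103.6651
M3 S219
G01 X111.2673 Y98.7963 F3972
G01 X121.0162 Y78.7626 F3972
G01 X111.4316 Y58.6499 F3972
G01 X89.7309 Y53.6034 F3972
G01 X72.2552 Y67.4232 F3972
G01 X72.1640 Y89.7027 F3972
G01 X89.5261 Y103.6651 F3972
M5
G0 X33.4011 Y101.1263
M3 S770
G01 X50.4923 Y88.3264 F948
G01 X65.8582 Y77.6865 F948
G01 X79.4988 Y69.2064 F948
G01 X91.4140 Y62.8862 F948
G01 X101.6040 Y58.7260 F948
G01 X110.0686 Y56.7256 F948
G01 X116.8078 Y56.8852 F948
G01 X121.8218 Y59.2046 F948
M5
G0 X173.9935 Y46.6798
M3 S770
G01 X195.7842 Y80.7631 F948
G01 X48.6457 Y34.6578 F948
G01 X147.9118 Y38.4015 F948
G01 X68.9864 Y18.6240 F948
G01 X173.9935 Y46.6798 F948
M5
G0 X0.0000 Y0.0000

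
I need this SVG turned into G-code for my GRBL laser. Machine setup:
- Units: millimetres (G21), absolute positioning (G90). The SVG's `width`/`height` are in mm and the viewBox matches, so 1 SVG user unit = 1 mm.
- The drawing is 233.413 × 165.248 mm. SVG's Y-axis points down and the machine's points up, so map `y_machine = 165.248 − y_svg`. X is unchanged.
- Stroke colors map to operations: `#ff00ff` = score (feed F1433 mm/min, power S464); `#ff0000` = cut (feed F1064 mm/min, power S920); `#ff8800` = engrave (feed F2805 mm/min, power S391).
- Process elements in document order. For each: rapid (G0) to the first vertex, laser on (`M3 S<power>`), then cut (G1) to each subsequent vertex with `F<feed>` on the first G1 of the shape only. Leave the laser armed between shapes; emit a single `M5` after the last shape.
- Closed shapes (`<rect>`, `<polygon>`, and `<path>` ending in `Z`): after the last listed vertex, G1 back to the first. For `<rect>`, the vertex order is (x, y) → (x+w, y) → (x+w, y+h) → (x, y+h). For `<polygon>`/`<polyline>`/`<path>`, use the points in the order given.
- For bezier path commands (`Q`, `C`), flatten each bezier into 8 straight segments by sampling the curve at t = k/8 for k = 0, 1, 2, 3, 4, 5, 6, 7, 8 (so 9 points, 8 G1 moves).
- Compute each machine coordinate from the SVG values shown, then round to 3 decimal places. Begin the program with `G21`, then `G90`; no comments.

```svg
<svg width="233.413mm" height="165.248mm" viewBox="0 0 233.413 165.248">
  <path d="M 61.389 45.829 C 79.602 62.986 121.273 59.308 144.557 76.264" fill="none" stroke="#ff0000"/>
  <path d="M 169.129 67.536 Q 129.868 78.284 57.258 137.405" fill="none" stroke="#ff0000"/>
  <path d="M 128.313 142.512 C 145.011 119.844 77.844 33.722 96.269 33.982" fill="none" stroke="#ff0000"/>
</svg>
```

viewBox `0 0 233.413 165.248` with mm width/height → 1 unit = 1 mm. Flip: y_m = 165.248 − y_svg.

**Shape 1** — `<path>` cubic bezier, stroke `#ff0000` → cut (S920, F1064). Control points (SVG): P0=(61.389,45.829), P1=(79.602,62.986), P2=(121.273,59.308), P3=(144.557,76.264); sampled at t=k/8. Machine vertices: (61.389,119.419) → (69.237,113.881) → (78.793,109.810) → (89.568,106.720) → (101.071,104.126) → (112.812,101.541) → (124.300,98.480) → (135.045,94.456) → (144.557,88.984). Open path.

**Shape 2** — `<path>` quadratic bezier, stroke `#ff0000` → cut (S920, F1064). Control points (SVG): P0=(169.129,67.536), P1=(129.868,78.284), P2=(57.258,137.405); sampled at t=k/8. Machine vertices: (169.129,97.712) → (158.793,94.269) → (147.414,89.315) → (134.994,82.849) → (121.531,74.871) → (107.026,65.381) → (91.479,54.380) → (74.889,41.867) → (57.258,27.843). Open path.

**Shape 3** — `<path>` cubic bezier, stroke `#ff0000` → cut (S920, F1064). Control points (SVG): P0=(128.313,142.512), P1=(145.011,119.844), P2=(77.844,33.722), P3=(96.269,33.982); sampled at t=k/8. Machine vertices: (128.313,22.736) → (130.975,33.918) → (127.760,49.293) → (120.654,67.106) → (111.643,85.599) → (102.714,103.018) → (95.851,117.606) → (93.041,127.607) → (96.269,131.266). Open path.

G21
G90
G0 X61.389 Y119.419
M3 S920
G1 X69.237 Y113.881 F1064
G1 X78.793 Y109.810
G1 X89.568 Y106.720
G1 X101.071 Y104.126
G1 X112.812 Y101.541
G1 X124.300 Y98.480
G1 X135.045 Y94.456
G1 X144.557 Y88.984
G0 X169.129 Y97.712
M3 S920
G1 X158.793 Y94.269 F1064
G1 X147.414 Y89.315
G1 X134.994 Y82.849
G1 X121.531 Y74.871
G1 X107.026 Y65.381
G1 X91.479 Y54.380
G1 X74.889 Y41.867
G1 X57.258 Y27.843
G0 X128.313 Y22.736
M3 S920
G1 X130.975 Y33.918 F1064
G1 X127.760 Y49.293
G1 X120.654 Y67.106
G1 X111.643 Y85.599
G1 X102.714 Y103.018
G1 X95.851 Y117.606
G1 X93.041 Y127.607
G1 X96.269 Y131.266
M5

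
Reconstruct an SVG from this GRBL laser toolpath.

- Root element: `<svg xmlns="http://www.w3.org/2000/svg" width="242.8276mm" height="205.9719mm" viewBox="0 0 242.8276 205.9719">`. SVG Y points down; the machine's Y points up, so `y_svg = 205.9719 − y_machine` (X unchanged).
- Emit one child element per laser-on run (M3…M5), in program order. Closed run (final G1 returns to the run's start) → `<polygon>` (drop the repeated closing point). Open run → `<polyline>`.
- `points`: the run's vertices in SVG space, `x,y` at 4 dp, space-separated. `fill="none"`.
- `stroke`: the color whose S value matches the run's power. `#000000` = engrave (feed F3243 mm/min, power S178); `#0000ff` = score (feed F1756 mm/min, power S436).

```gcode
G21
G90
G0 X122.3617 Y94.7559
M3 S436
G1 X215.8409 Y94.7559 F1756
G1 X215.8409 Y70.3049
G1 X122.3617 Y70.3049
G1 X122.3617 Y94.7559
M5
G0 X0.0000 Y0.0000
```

Machine Y-up, SVG Y-down with viewBox height 205.9719, so y_svg = 205.9719 − y_machine; X carries over. Every run uses S436, so all elements get stroke `#0000ff` (score).

Run 1: The run returns to its start, so emit a `<polygon>` with points (Y-flipped): 122.3617,111.2160 215.8409,111.2160 215.8409,135.6670 122.3617,135.6670.

<svg xmlns="http://www.w3.org/2000/svg" width="242.8276mm" height="205.9719mm" viewBox="0 0 242.8276 205.9719">
  <polygon points="122.3617,111.2160 215.8409,111.2160 215.8409,135.6670 122.3617,135.6670" fill="none" stroke="#0000ff"/>
</svg>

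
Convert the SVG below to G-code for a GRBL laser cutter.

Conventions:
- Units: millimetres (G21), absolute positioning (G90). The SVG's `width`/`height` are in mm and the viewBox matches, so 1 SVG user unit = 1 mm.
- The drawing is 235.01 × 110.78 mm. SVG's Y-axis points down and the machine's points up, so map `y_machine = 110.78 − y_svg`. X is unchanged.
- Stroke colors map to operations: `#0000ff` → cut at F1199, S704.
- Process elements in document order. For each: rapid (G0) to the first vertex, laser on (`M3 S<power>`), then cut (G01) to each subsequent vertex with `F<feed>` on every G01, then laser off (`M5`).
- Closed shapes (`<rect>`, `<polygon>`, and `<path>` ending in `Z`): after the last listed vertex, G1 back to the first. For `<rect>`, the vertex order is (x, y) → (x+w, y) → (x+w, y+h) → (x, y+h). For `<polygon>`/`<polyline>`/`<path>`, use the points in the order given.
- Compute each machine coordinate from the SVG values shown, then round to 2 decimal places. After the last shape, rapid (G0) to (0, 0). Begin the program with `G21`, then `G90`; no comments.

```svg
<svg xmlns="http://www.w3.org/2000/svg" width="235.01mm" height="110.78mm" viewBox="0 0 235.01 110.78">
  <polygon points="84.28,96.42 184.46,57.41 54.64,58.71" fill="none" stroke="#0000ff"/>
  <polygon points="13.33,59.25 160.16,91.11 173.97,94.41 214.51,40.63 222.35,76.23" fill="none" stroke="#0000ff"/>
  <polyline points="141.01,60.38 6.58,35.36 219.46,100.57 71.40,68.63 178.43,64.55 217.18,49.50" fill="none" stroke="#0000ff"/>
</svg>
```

G21
G90
G0 X84.28 Y14.36
M3 S704
G01 X184.46 Y53.37 F1199
G01 X54.64 Y52.07 F1199
G01 X84.28 Y14.36 F1199
M5
G0 X13.33 Y51.53
M3 S704
G01 X160.16 Y19.67 F1199
G01 X173.97 Y16.37 F1199
G01 X214.51 Y70.15 F1199
G01 X222.35 Y34.55 F1199
G01 X13.33 Y51.53 F1199
M5
G0 X141.01 Y50.40
M3 S704
G01 X6.58 Y75.42 F1199
G01 X219.46 Y10.21 F1199
G01 X71.40 Y42.15 F1199
G01 X178.43 Y46.23 F1199
G01 X217.18 Y61.28 F1199
M5
G0 X0.00 Y0.00

Since the viewBox matches the mm dimensions, user units are millimetres directly. The only transform is the Y-flip y_m = 110.78 − y_svg.

Shape 1 is a closed polygon drawn with `<polygon>`. Its stroke #0000ff means cut at S704, F1199. After flipping Y the toolpath is (84.28,14.36) → (184.46,53.37) → (54.64,52.07) → (84.28,14.36), returning to the start.

Shape 2 is a closed polygon drawn with `<polygon>`. Its stroke #0000ff means cut at S704, F1199. After flipping Y the toolpath is (13.33,51.53) → (160.16,19.67) → (173.97,16.37) → (214.51,70.15) → (222.35,34.55) → (13.33,51.53), returning to the start.

Shape 3 is a open polyline drawn with `<polyline>`. Its stroke #0000ff means cut at S704, F1199. After flipping Y the toolpath is (141.01,50.40) → (6.58,75.42) → (219.46,10.21) → (71.40,42.15) → (178.43,46.23) → (217.18,61.28).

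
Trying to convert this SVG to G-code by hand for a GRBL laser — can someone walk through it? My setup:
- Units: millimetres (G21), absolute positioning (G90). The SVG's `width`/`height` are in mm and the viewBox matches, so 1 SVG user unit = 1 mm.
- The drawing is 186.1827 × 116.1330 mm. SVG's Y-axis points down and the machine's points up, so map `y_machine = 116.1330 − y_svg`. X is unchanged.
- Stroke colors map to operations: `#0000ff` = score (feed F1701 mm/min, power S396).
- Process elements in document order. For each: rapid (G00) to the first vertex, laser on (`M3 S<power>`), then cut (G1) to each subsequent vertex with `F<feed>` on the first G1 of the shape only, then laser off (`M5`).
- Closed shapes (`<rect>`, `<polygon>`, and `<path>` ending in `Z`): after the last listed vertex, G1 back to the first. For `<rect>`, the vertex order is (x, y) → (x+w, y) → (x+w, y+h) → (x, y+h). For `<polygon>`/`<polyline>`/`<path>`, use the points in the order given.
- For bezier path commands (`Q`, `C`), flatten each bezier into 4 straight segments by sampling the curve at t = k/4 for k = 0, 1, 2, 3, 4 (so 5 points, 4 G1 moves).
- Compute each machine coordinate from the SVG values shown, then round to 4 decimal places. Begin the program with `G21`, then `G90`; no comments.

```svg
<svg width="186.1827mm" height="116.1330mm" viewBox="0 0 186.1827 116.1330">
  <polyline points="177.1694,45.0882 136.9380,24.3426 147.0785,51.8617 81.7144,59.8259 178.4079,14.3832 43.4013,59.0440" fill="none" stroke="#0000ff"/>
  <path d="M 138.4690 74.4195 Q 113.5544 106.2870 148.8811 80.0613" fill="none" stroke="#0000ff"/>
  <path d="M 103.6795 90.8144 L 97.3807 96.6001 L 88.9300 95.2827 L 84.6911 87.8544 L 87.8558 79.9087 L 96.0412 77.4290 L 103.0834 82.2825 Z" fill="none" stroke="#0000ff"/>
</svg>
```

G21
G90
G00 X177.1694 Y71.0448
M3 S396
G1 X136.9380 Y91.7904 F1701
G1 X147.0785 Y64.2713
G1 X81.7144 Y56.3071
G1 X178.4079 Y101.7498
G1 X43.4013 Y57.0890
M5
G00 X138.4690 Y41.7135
M3 S396
G1 X129.7768 Y29.4106 F1701
G1 X128.6147 Y24.3693
G1 X134.9828 Y26.5897
G1 X148.8811 Y36.0717
M5
G00 X103.6795 Y25.3186
M3 S396
G1 X97.3807 Y19.5329 F1701
G1 X88.9300 Y20.8503
G1 X84.6911 Y28.2786
G1 X87.8558 Y36.2243
G1 X96.0412 Y38.7040
G1 X103.0834 Y33.8505
G1 X103.6795 Y25.3186
M5

viewBox `0 0 186.1827 116.1330` with mm width/height → 1 unit = 1 mm. Flip: y_m = 116.1330 − y_svg.

**Shape 1** — `<polyline>` open polyline, stroke `#0000ff` → score (S396, F1701). Machine vertices: (177.1694,71.0448) → (136.9380,91.7904) → (147.0785,64.2713) → (81.7144,56.3071) → (178.4079,101.7498) → (43.4013,57.0890). Open path.

**Shape 2** — `<path>` quadratic bezier, stroke `#0000ff` → score (S396, F1701). Control points (SVG): P0=(138.4690,74.4195), P1=(113.5544,106.2870), P2=(148.8811,80.0613); sampled at t=k/4. Machine vertices: (138.4690,41.7135) → (129.7768,29.4106) → (128.6147,24.3693) → (134.9828,26.5897) → (148.8811,36.0717). Open path.

**Shape 3** — `<path>` regular polygon, stroke `#0000ff` → score (S396, F1701). Machine vertices: (103.6795,25.3186) → (97.3807,19.5329) → (88.9300,20.8503) → (84.6911,28.2786) → (87.8558,36.2243) → (96.0412,38.7040) → (103.0834,33.8505) → (103.6795,25.3186). Closed: final G1 returns to the first vertex.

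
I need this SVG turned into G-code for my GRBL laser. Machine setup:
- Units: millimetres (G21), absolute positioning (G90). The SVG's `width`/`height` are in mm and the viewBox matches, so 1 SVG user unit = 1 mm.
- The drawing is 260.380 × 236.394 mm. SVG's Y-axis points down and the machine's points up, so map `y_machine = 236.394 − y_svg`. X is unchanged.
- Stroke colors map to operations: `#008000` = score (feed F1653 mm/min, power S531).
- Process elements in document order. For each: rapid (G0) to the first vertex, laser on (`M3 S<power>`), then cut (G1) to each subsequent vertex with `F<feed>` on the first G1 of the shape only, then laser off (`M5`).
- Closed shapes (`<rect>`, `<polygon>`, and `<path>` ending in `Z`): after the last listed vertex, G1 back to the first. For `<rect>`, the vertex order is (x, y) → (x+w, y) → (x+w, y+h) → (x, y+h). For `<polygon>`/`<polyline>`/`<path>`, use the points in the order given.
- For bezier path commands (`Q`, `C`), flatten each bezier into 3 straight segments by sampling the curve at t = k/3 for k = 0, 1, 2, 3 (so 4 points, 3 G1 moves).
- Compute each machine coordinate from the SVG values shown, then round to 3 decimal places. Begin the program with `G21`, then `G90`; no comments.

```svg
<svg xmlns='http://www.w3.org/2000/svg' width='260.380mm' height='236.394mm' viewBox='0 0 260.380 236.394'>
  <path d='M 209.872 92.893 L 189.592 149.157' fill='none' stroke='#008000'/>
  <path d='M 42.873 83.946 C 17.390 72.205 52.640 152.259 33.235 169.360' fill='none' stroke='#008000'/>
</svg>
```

G21
G90
G0 X209.872 Y143.501
M3 S531
G1 X189.592 Y87.237 F1653
M5
G0 X42.873 Y152.448
M3 S531
G1 X33.361 Y139.322 F1653
G1 X38.695 Y99.388
G1 X33.235 Y67.034
M5

Since the viewBox matches the mm dimensions, user units are millimetres directly. The only transform is the Y-flip y_m = 236.394 − y_svg.

Shape 1 is a line segment drawn with `<path>`. Its stroke #008000 means score at S531, F1653. After flipping Y the toolpath is (209.872,143.501) → (189.592,87.237).

Shape 2 is a cubic bezier drawn with `<path>`. Its stroke #008000 means score at S531, F1653. After flipping Y the toolpath is (42.873,152.448) → (33.361,139.322) → (38.695,99.388) → (33.235,67.034).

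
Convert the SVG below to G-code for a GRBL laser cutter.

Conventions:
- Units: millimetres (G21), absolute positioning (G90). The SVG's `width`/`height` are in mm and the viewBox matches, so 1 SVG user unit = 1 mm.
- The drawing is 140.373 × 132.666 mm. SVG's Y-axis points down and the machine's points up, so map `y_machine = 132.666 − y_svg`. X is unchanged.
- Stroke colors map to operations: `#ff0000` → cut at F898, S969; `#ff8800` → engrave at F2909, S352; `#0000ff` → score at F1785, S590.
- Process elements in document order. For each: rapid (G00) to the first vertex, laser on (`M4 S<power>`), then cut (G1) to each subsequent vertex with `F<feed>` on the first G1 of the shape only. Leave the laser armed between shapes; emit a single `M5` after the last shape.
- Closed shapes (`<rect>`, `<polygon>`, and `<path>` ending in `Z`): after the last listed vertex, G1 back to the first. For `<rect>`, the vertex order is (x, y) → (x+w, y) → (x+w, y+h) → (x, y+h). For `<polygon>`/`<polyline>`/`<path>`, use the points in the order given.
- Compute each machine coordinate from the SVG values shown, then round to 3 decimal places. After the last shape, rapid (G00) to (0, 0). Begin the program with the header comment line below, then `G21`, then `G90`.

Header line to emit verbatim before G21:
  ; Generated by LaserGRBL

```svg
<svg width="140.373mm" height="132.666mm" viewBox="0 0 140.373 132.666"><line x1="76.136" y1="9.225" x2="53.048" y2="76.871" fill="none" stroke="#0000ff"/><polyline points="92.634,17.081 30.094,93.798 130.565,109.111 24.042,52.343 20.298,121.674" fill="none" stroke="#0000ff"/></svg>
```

; Generated by LaserGRBL
G21
G90
G00 X76.136 Y123.441
M4 S590
G1 X53.048 Y55.795 F1785
G00 X92.634 Y115.585
M4 S590
G1 X30.094 Y38.868 F1785
G1 X130.565 Y23.555
G1 X24.042 Y80.323
G1 X20.298 Y10.992
M5
G00 X0.000 Y0.000

1 u = 1 mm; y_m = 132.666 − y.

[1] `<line>` line segment, #0000ff→score S590 F1785: (76.136,123.441) → (53.048,55.795)

[2] `<polyline>` open polyline, #0000ff→score S590 F1785: (92.634,115.585) → (30.094,38.868) → (130.565,23.555) → (24.042,80.323) → (20.298,10.992)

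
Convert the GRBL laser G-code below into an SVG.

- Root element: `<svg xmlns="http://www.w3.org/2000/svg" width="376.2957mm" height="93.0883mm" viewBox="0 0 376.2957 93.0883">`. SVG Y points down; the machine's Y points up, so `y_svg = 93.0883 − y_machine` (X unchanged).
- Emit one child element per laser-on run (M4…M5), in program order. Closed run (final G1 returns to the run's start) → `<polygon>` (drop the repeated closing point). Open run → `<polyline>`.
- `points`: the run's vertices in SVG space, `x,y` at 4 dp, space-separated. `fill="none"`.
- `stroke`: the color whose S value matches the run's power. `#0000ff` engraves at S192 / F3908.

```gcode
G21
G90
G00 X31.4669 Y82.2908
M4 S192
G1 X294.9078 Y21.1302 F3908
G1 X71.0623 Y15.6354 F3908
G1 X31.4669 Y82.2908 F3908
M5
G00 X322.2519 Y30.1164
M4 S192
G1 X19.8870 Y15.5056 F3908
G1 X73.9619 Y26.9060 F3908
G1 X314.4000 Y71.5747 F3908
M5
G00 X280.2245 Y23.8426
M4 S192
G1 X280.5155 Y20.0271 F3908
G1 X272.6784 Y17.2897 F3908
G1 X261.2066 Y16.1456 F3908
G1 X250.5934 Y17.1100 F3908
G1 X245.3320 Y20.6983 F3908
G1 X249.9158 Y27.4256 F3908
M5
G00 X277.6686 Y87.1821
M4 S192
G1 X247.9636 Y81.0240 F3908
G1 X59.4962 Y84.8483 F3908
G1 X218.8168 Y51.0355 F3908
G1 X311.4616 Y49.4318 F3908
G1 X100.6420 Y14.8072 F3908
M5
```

y_svg = 93.0883 − y_m. Every run uses S192, so all elements get stroke `#0000ff` (engrave).

[1] closed run; points: 31.4669,10.7975 294.9078,71.9581 71.0623,77.4529

[2] open run; points: 322.2519,62.9719 19.8870,77.5827 73.9619,66.1823 314.4000,21.5136

[3] open run; points: 280.2245,69.2457 280.5155,73.0612 272.6784,75.7986 261.2066,76.9427 250.5934,75.9783 245.3320,72.3900 249.9158,65.6627

[4] open run; points: 277.6686,5.9062 247.9636,12.0643 59.4962,8.2400 218.8168,42.0528 311.4616,43.6565 100.6420,78.2811

<svg xmlns="http://www.w3.org/2000/svg" width="376.2957mm" height="93.0883mm" viewBox="0 0 376.2957 93.0883">
  <polygon points="31.4669,10.7975 294.9078,71.9581 71.0623,77.4529" fill="none" stroke="#0000ff"/>
  <polyline points="322.2519,62.9719 19.8870,77.5827 73.9619,66.1823 314.4000,21.5136" fill="none" stroke="#0000ff"/>
  <polyline points="280.2245,69.2457 280.5155,73.0612 272.6784,75.7986 261.2066,76.9427 250.5934,75.9783 245.3320,72.3900 249.9158,65.6627" fill="none" stroke="#0000ff"/>
  <polyline points="277.6686,5.9062 247.9636,12.0643 59.4962,8.2400 218.8168,42.0528 311.4616,43.6565 100.6420,78.2811" fill="none" stroke="#0000ff"/>
</svg>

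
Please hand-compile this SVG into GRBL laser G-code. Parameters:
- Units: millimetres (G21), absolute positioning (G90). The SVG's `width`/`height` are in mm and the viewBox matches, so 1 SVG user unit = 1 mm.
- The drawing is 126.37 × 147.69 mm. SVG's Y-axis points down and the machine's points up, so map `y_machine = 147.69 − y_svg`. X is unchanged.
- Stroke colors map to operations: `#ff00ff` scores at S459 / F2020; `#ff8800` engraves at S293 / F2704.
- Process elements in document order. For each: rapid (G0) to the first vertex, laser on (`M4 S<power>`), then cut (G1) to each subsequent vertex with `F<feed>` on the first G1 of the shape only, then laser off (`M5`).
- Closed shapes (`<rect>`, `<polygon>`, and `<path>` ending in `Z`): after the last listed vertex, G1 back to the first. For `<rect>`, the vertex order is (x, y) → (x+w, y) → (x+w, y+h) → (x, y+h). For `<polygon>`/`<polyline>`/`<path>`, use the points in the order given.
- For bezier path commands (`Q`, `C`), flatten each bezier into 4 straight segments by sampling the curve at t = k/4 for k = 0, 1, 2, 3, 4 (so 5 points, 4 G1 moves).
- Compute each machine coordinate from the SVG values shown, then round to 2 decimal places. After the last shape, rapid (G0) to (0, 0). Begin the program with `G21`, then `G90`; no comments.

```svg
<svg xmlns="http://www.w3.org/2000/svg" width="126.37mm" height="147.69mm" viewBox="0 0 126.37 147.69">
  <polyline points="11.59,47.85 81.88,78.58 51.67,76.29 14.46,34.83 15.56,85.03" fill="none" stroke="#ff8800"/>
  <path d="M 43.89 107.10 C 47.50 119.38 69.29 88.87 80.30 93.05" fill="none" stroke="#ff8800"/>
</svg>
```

Since the viewBox matches the mm dimensions, user units are millimetres directly. The only transform is the Y-flip y_m = 147.69 − y_svg.

Shape 1 is a open polyline drawn with `<polyline>`. Its stroke #ff8800 means engrave at S293, F2704. After flipping Y the toolpath is (11.59,99.84) → (81.88,69.11) → (51.67,71.40) → (14.46,112.86) → (15.56,62.66).

Shape 2 is a cubic bezier drawn with `<path>`. Its stroke #ff8800 means engrave at S293, F2704. After flipping Y the toolpath is (43.89,40.59) → (49.55,38.19) → (59.32,44.58) → (70.47,52.48) → (80.30,54.64).

G21
G90
G0 X11.59 Y99.84
M4 S293
G1 X81.88 Y69.11 F2704
G1 X51.67 Y71.40
G1 X14.46 Y112.86
G1 X15.56 Y62.66
M5
G0 X43.89 Y40.59
M4 S293
G1 X49.55 Y38.19 F2704
G1 X59.32 Y44.58
G1 X70.47 Y52.48
G1 X80.30 Y54.64
M5
G0 X0.00 Y0.00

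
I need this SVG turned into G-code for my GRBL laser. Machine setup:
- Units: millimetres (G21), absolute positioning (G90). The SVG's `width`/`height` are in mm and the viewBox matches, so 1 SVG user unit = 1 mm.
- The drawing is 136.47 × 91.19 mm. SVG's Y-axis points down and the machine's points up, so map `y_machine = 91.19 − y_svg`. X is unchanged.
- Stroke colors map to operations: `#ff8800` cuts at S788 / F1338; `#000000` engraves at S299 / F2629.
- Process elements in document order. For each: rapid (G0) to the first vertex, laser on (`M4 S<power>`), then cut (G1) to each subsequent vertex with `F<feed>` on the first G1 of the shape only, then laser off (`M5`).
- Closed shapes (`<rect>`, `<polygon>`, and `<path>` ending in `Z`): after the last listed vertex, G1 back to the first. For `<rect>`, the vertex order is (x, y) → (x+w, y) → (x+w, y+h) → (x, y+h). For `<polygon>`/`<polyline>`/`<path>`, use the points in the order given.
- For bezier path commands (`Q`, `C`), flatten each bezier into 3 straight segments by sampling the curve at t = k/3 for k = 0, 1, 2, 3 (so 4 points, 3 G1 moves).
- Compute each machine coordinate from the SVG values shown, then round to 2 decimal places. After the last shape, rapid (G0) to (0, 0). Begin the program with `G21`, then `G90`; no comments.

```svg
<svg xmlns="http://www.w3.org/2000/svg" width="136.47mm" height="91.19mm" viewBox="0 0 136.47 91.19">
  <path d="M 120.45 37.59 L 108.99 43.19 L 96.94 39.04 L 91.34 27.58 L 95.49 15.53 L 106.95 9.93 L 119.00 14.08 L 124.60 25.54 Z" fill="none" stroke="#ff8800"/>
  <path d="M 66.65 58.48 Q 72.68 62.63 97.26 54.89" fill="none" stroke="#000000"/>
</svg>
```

1 u = 1 mm; y_m = 91.19 − y.

[1] `<path>` regular polygon, #ff8800→cut S788 F1338: (120.45,53.60) → (108.99,48.00) → (96.94,52.15) → (91.34,63.61) → (95.49,75.66) → (106.95,81.26) → (119.00,77.11) → (124.60,65.65) → (120.45,53.60) (closed)

[2] `<path>` quadratic bezier, #000000→engrave S299 F2629: (66.65,32.71) → (72.73,31.26) → (82.93,32.46) → (97.26,36.30)

G21
G90
G0 X120.45 Y53.60
M4 S788
G1 X108.99 Y48.00 F1338
G1 X96.94 Y52.15
G1 X91.34 Y63.61
G1 X95.49 Y75.66
G1 X106.95 Y81.26
G1 X119.00 Y77.11
G1 X124.60 Y65.65
G1 X120.45 Y53.60
M5
G0 X66.65 Y32.71
M4 S299
G1 X72.73 Y31.26 F2629
G1 X82.93 Y32.46
G1 X97.26 Y36.30
M5
G0 X0.00 Y0.00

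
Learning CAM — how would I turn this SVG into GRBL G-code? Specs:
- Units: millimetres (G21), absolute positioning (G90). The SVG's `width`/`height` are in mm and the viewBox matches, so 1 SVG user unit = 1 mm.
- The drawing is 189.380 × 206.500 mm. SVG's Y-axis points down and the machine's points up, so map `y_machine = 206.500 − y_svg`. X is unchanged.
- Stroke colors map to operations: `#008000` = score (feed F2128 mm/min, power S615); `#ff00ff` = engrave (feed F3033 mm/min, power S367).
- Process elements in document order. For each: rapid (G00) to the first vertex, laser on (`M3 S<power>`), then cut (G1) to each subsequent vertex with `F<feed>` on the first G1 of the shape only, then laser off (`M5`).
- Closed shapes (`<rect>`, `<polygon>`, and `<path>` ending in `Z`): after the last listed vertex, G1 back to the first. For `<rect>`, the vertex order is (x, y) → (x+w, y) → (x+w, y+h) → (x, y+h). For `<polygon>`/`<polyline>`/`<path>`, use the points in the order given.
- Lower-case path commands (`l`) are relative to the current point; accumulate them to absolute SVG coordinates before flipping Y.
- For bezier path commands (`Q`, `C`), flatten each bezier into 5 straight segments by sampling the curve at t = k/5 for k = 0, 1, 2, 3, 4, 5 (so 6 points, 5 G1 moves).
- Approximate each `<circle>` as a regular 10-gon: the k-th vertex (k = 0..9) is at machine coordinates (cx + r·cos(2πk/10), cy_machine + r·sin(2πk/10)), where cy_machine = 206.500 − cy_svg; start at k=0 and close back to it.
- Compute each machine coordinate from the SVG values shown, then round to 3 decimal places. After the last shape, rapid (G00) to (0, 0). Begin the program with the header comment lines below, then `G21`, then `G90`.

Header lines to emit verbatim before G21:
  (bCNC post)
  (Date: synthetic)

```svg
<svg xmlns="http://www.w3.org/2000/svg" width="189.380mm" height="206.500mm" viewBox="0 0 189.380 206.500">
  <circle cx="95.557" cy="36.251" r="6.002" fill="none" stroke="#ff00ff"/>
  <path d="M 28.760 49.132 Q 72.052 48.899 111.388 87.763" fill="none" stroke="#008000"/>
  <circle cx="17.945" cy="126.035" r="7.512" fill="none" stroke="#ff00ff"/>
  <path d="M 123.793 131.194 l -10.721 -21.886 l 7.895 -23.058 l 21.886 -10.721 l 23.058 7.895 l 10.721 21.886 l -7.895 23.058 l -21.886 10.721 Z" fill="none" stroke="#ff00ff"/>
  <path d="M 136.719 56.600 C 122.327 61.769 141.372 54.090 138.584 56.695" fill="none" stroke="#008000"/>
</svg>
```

Since the viewBox matches the mm dimensions, user units are millimetres directly. The only transform is the Y-flip y_m = 206.500 − y_svg.

Shape 1 is a circle drawn with `<circle>`. Its stroke #ff00ff means engrave at S367, F3033. After flipping Y the toolpath is (101.559,170.249) → (100.413,173.777) → (97.412,175.957) → (93.702,175.957) → (90.701,173.777) → (89.555,170.249) → (90.701,166.721) → (93.702,164.541) → (97.412,164.541) → (100.413,166.721) → (101.559,170.249), returning to the start.

Shape 2 is a quadratic bezier drawn with `<path>`. Its stroke #008000 means score at S615, F2128. After flipping Y the toolpath is (28.760,157.368) → (45.919,155.897) → (62.761,151.299) → (79.286,143.573) → (95.495,132.719) → (111.388,118.737).

Shape 3 is a circle drawn with `<circle>`. Its stroke #ff00ff means engrave at S367, F3033. After flipping Y the toolpath is (25.457,80.465) → (24.022,84.880) → (20.266,87.609) → (15.624,87.609) → (11.868,84.880) → (10.433,80.465) → (11.868,76.050) → (15.624,73.321) → (20.266,73.321) → (24.022,76.050) → (25.457,80.465), returning to the start.

Shape 4 is a regular polygon drawn with `<path>`. Its stroke #ff00ff means engrave at S367, F3033. After flipping Y the toolpath is (123.793,75.306) → (113.072,97.192) → (120.967,120.250) → (142.853,130.971) → (165.911,123.076) → (176.632,101.190) → (168.737,78.132) → (146.851,67.411) → (123.793,75.306), returning to the start.

Shape 5 is a cubic bezier drawn with `<path>`. Its stroke #008000 means score at S615, F2128. After flipping Y the toolpath is (136.719,149.900) → (131.654,148.155) → (131.961,148.384) → (134.987,149.475) → (138.079,150.319) → (138.584,149.805).

(bCNC post)
(Date: synthetic)
G21
G90
G00 X101.559 Y170.249
M3 S367
G1 X100.413 Y173.777 F3033
G1 X97.412 Y175.957
G1 X93.702 Y175.957
G1 X90.701 Y173.777
G1 X89.555 Y170.249
G1 X90.701 Y166.721
G1 X93.702 Y164.541
G1 X97.412 Y164.541
G1 X100.413 Y166.721
G1 X101.559 Y170.249
M5
G00 X28.760 Y157.368
M3 S615
G1 X45.919 Y155.897 F2128
G1 X62.761 Y151.299
G1 X79.286 Y143.573
G1 X95.495 Y132.719
G1 X111.388 Y118.737
M5
G00 X25.457 Y80.465
M3 S367
G1 X24.022 Y84.880 F3033
G1 X20.266 Y87.609
G1 X15.624 Y87.609
G1 X11.868 Y84.880
G1 X10.433 Y80.465
G1 X11.868 Y76.050
G1 X15.624 Y73.321
G1 X20.266 Y73.321
G1 X24.022 Y76.050
G1 X25.457 Y80.465
M5
G00 X123.793 Y75.306
M3 S367
G1 X113.072 Y97.192 F3033
G1 X120.967 Y120.250
G1 X142.853 Y130.971
G1 X165.911 Y123.076
G1 X176.632 Y101.190
G1 X168.737 Y78.132
G1 X146.851 Y67.411
G1 X123.793 Y75.306
M5
G00 X136.719 Y149.900
M3 S615
G1 X131.654 Y148.155 F2128
G1 X131.961 Y148.384
G1 X134.987 Y149.475
G1 X138.079 Y150.319
G1 X138.584 Y149.805
M5
G00 X0.000 Y0.000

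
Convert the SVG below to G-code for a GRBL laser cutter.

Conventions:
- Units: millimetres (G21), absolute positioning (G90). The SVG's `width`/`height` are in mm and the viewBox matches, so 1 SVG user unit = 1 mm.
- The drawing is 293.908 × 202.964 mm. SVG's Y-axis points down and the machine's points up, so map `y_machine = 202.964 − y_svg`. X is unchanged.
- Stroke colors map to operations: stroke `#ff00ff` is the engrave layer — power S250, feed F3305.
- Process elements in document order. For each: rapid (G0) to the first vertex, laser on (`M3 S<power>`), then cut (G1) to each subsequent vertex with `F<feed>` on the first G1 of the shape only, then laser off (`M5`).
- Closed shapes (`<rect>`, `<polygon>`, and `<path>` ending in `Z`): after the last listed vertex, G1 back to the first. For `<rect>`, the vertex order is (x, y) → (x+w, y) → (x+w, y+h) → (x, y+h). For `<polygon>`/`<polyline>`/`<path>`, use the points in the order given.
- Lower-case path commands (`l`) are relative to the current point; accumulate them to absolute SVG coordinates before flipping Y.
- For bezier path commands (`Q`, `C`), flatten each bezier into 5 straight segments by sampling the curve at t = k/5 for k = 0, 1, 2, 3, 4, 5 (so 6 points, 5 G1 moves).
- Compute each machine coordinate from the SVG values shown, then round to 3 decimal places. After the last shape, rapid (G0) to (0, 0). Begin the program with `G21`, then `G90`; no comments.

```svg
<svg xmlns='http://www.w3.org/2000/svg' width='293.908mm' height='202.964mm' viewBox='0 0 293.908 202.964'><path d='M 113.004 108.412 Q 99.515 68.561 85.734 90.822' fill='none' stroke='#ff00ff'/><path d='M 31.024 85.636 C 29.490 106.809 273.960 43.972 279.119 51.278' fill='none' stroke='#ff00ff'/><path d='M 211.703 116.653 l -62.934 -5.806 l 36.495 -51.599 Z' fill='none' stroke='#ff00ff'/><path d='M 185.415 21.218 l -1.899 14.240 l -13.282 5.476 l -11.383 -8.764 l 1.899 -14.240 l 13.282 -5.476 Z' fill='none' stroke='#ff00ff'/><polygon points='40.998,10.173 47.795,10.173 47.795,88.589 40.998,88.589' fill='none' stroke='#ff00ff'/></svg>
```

G21
G90
G0 X113.004 Y94.552
M3 S250
G1 X107.597 Y108.008 F3305
G1 X102.166 Y116.495
G1 X96.712 Y120.013
G1 X91.235 Y118.562
G1 X85.734 Y112.142
M5
G0 X31.024 Y117.328
M3 S250
G1 X55.742 Y113.472 F3305
G1 X116.205 Y122.379
G1 X189.119 Y136.650
G1 X251.189 Y148.886
G1 X279.119 Y151.686
M5
G0 X211.703 Y86.311
M3 S250
G1 X148.769 Y92.117 F3305
G1 X185.264 Y143.716
G1 X211.703 Y86.311
M5
G0 X185.415 Y181.746
M3 S250
G1 X183.516 Y167.506 F3305
G1 X170.234 Y162.030
G1 X158.851 Y170.794
G1 X160.750 Y185.034
G1 X174.032 Y190.510
G1 X185.415 Y181.746
M5
G0 X40.998 Y192.791
M3 S250
G1 X47.795 Y192.791 F3305
G1 X47.795 Y114.375
G1 X40.998 Y114.375
G1 X40.998 Y192.791
M5
G0 X0.000 Y0.000

Since the viewBox matches the mm dimensions, user units are millimetres directly. The only transform is the Y-flip y_m = 202.964 − y_svg.

Shape 1 is a quadratic bezier drawn with `<path>`. Its stroke #ff00ff means engrave at S250, F3305. After flipping Y the toolpath is (113.004,94.552) → (107.597,108.008) → (102.166,116.495) → (96.712,120.013) → (91.235,118.562) → (85.734,112.142).

Shape 2 is a cubic bezier drawn with `<path>`. Its stroke #ff00ff means engrave at S250, F3305. After flipping Y the toolpath is (31.024,117.328) → (55.742,113.472) → (116.205,122.379) → (189.119,136.650) → (251.189,148.886) → (279.119,151.686).

Shape 3 is a regular polygon drawn with `<path>`. Its stroke #ff00ff means engrave at S250, F3305. After flipping Y the toolpath is (211.703,86.311) → (148.769,92.117) → (185.264,143.716) → (211.703,86.311), returning to the start.

Shape 4 is a regular polygon drawn with `<path>`. Its stroke #ff00ff means engrave at S250, F3305. After flipping Y the toolpath is (185.415,181.746) → (183.516,167.506) → (170.234,162.030) → (158.851,170.794) → (160.750,185.034) → (174.032,190.510) → (185.415,181.746), returning to the start.

Shape 5 is a rectangle drawn with `<polygon>`. Its stroke #ff00ff means engrave at S250, F3305. After flipping Y the toolpath is (40.998,192.791) → (47.795,192.791) → (47.795,114.375) → (40.998,114.375) → (40.998,192.791), returning to the start.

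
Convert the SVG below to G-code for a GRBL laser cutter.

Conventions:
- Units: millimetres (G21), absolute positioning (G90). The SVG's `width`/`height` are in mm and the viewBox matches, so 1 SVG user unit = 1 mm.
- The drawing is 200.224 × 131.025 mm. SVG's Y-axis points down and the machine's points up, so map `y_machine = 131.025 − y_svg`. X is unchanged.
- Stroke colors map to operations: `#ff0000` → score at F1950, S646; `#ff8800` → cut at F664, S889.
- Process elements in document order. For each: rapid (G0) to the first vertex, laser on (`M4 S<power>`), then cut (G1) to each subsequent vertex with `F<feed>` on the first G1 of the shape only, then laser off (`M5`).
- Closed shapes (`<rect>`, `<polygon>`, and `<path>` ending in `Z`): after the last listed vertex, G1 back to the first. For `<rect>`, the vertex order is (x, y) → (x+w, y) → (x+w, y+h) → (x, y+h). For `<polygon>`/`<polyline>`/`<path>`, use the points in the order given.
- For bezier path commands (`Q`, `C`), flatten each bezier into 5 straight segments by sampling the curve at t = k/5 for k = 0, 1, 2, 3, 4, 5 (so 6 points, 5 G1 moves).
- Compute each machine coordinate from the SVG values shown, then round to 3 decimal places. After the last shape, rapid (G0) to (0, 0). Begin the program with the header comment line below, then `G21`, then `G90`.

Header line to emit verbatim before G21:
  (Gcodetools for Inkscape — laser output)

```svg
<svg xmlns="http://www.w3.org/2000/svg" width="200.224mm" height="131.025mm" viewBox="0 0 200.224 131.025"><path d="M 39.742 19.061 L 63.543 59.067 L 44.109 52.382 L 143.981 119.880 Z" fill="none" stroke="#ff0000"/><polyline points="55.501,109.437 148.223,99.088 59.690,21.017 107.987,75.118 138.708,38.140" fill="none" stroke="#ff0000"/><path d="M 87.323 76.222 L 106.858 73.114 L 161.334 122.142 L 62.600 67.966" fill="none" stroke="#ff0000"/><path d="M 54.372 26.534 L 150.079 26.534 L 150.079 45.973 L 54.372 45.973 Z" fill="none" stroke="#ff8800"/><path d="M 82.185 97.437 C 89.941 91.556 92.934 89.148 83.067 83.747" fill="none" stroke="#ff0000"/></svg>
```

viewBox `0 0 200.224 131.025` with mm width/height → 1 unit = 1 mm. Flip: y_m = 131.025 − y_svg.

**Shape 1** — `<path>` closed polygon, stroke `#ff0000` → score (S646, F1950). Machine vertices: (39.742,111.964) → (63.543,71.958) → (44.109,78.643) → (143.981,11.145) → (39.742,111.964). Closed: final G1 returns to the first vertex.

**Shape 2** — `<polyline>` open polyline, stroke `#ff0000` → score (S646, F1950). Machine vertices: (55.501,21.588) → (148.223,31.937) → (59.690,110.008) → (107.987,55.907) → (138.708,92.885). Open path.

**Shape 3** — `<path>` open polyline, stroke `#ff0000` → score (S646, F1950). Machine vertices: (87.323,54.803) → (106.858,57.911) → (161.334,8.883) → (62.600,63.059). Open path.

**Shape 4** — `<path>` rectangle, stroke `#ff8800` → cut (S889, F664). Machine vertices: (54.372,104.491) → (150.079,104.491) → (150.079,85.052) → (54.372,85.052) → (54.372,104.491). Closed: final G1 returns to the first vertex.

**Shape 5** — `<path>` cubic bezier, stroke `#ff0000` → score (S646, F1950). Control points (SVG): P0=(82.185,97.437), P1=(89.941,91.556), P2=(92.934,89.148), P3=(83.067,83.747); sampled at t=k/5. Machine vertices: (82.185,33.588) → (86.202,36.752) → (88.688,39.392) → (89.253,41.820) → (87.509,44.345) → (83.067,47.278). Open path.

(Gcodetools for Inkscape — laser output)
G21
G90
G0 X39.742 Y111.964
M4 S646
G1 X63.543 Y71.958 F1950
G1 X44.109 Y78.643
G1 X143.981 Y11.145
G1 X39.742 Y111.964
M5
G0 X55.501 Y21.588
M4 S646
G1 X148.223 Y31.937 F1950
G1 X59.690 Y110.008
G1 X107.987 Y55.907
G1 X138.708 Y92.885
M5
G0 X87.323 Y54.803
M4 S646
G1 X106.858 Y57.911 F1950
G1 X161.334 Y8.883
G1 X62.600 Y63.059
M5
G0 X54.372 Y104.491
M4 S889
G1 X150.079 Y104.491 F664
G1 X150.079 Y85.052
G1 X54.372 Y85.052
G1 X54.372 Y104.491
M5
G0 X82.185 Y33.588
M4 S646
G1 X86.202 Y36.752 F1950
G1 X88.688 Y39.392
G1 X89.253 Y41.820
G1 X87.509 Y44.345
G1 X83.067 Y47.278
M5
G0 X0.000 Y0.000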